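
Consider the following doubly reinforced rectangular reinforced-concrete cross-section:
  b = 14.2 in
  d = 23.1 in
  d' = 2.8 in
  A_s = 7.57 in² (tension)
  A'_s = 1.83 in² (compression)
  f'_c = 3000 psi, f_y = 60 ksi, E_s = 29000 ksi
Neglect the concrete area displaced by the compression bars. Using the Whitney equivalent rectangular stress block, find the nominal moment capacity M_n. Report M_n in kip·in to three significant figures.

M_n ≈ 8550 kip·in

Assume both steels yield.
a = (A_s − A'_s) f_y/(0.85 f'_c b) = (7.57 − 1.83) × 60/(0.85 × 3 × 14.2) = 9.511 in.
c = a/β₁ = 9.511/0.85 = 11.189 in; ε'_s = 0.003(c − d')/c = 0.0022 ≥ ε_y = 0.0021, so the compression steel yields.
M_n = (A_s − A'_s) f_y (d − a/2) + A'_s f_y (d − d') = 344.4 × (23.1 − 4.7555) + 109.8 × (23.1 − 2.8) = 6317.8 + 2228.9 = 8546.7 kip·in.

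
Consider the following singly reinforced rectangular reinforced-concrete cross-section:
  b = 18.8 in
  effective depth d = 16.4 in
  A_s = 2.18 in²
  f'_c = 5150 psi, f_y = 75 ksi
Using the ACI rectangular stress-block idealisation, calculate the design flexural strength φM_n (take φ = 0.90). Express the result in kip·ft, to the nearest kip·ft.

φM_n ≈ 189 kip·ft

T = A_s f_y = 2.18 × 75 = 163.5 kips.
a = T/(0.85 f'_c b) = 163.5/(0.85 × 5.15 × 18.8) = 1.987 in.
M_n = T(d − a/2) = 163.5 × (16.4 − 0.9935) = 2519.0 kip·in = 2519.0/12 = 209.92 kip·ft.
φM_n = 0.90 × 209.92 = 188.93 kip·ft.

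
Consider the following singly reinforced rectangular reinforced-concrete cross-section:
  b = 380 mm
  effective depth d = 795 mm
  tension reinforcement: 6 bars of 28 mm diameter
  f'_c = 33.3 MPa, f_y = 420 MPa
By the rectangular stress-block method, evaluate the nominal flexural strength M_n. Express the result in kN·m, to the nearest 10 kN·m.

A_s = 6 × 616 = 3696 mm².
T = A_s f_y = 3696 × 420 = 1552320 N = 1552.32 kN.
From C = T: a = T/(0.85 f'_c b) = 1552320/(0.85 × 33.3 × 380) = 144.32 mm.
M_n = T(d − a/2) = 1552.32 kN × (795 − 72.16) mm = 1122.08 kN·m.

M_n ≈ 1120 kN·m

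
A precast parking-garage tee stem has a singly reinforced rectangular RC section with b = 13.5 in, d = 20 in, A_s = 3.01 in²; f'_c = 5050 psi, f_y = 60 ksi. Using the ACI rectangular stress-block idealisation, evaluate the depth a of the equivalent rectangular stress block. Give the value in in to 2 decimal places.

a ≈ 3.12 in

T = A_s f_y = 3.01 × 60 = 180.6 kips.
a = T/(0.85 f'_c b) = 180.6/(0.85 × 5.05 × 13.5) = 3.12 in.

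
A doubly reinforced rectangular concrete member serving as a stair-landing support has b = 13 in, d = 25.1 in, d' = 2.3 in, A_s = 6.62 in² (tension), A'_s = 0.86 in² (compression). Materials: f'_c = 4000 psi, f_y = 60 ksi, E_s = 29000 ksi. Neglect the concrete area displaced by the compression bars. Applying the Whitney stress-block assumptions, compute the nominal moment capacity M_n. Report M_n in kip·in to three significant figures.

Assume both steels yield.
a = (A_s − A'_s) f_y/(0.85 f'_c b) = (6.62 − 0.86) × 60/(0.85 × 4 × 13) = 7.819 in.
c = a/β₁ = 7.819/0.85 = 9.199 in; ε'_s = 0.003(c − d')/c = 0.0022 ≥ ε_y = 0.0021, so the compression steel yields.
M_n = (A_s − A'_s) f_y (d − a/2) + A'_s f_y (d − d') = 345.6 × (25.1 − 3.9095) + 51.6 × (25.1 − 2.3) = 7323.4 + 1176.5 = 8499.9 kip·in.

M_n ≈ 8500 kip·in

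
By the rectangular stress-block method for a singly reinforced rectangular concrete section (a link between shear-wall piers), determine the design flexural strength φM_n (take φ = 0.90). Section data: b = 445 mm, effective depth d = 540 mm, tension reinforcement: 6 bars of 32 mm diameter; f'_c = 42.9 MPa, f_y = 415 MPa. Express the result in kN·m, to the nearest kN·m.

φM_n ≈ 862 kN·m

A_s = 6 × 804 = 4824 mm².
T = A_s f_y = 4824 × 415 = 2001960 N = 2001.96 kN.
From C = T: a = T/(0.85 f'_c b) = 2001960/(0.85 × 42.9 × 445) = 123.37 mm.
M_n = T(d − a/2) = 2001.96 kN × (540 − 61.685) mm = 957.57 kN·m.
φM_n = 0.90 × 957.57 = 861.81 kN·m.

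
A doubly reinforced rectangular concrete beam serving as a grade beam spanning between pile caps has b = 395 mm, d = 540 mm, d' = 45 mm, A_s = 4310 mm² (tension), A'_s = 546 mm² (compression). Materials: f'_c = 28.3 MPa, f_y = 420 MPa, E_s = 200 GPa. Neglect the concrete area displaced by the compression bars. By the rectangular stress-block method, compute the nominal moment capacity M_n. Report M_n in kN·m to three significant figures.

Assume both tension and compression steel yield.
Net tension couple steel: A_s − A'_s = 3764 mm².
a = (A_s − A'_s) f_y / (0.85 f'_c b) = 1580880/(0.85 × 28.3 × 395) = 166.38 mm.
c = a/β₁ = 166.38/0.848 = 196.20 mm; ε'_s = 0.003(c − d')/c = 0.0023 ≥ f_y/E_s = 0.0021, so compression steel does yield.
M_n = (A_s − A'_s) f_y (d − a/2) + A'_s f_y (d − d') = [1580880 × (540 − 83.19) + 229320 × (540 − 45)] × 10⁻⁶ = 722.16 + 113.51 = 835.67 kN·m.

M_n ≈ 836 kN·m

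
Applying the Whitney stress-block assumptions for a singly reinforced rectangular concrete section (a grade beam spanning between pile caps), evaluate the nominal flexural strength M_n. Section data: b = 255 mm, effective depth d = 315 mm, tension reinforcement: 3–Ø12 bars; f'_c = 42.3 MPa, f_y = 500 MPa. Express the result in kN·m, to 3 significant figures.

M_n ≈ 51.8 kN·m

A_s = 3 × 113 = 339 mm².
T = A_s f_y = 339 × 500 = 169500 N = 169.5 kN.
From C = T: a = T/(0.85 f'_c b) = 169500/(0.85 × 42.3 × 255) = 18.49 mm.
M_n = T(d − a/2) = 169.5 kN × (315 − 9.245) mm = 51.83 kN·m.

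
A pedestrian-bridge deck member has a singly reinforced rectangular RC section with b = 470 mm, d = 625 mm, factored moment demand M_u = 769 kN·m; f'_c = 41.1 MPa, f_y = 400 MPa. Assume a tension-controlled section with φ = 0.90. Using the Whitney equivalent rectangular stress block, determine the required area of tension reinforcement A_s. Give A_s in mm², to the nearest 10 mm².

M_n = M_u/φ = 769/0.90 = 854.444 kN·m.
With M_n = 0.85 f'_c a b (d − a/2), solve the quadratic for a:
a = d − √(d² − 2M_n/(0.85 f'_c b)) = 625 − √(625² − 2 × 854.444×10⁶/(0.85 × 41.1 × 470)) = 89.70 mm.
A_s = 0.85 f'_c a b / f_y = 0.85 × 41.1 × 89.70 × 470 / 400 = 3682.1 mm².

A_s ≈ 3680 mm²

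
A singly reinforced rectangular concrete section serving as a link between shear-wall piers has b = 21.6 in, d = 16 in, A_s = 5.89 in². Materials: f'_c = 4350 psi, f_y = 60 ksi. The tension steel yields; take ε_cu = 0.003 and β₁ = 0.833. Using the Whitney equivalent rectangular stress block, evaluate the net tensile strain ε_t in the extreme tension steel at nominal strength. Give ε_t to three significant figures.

ε_t ≈ 0.00604

a = A_s f_y/(0.85 f'_c b) = 4.425 in.
β₁ = 0.833, so c = a/β₁ = 4.425/0.833 = 5.312 in.
From the linear strain diagram with ε_cu = 0.003: ε_t = 0.003 (d − c)/c = 0.003 × (16 − 5.312)/5.312 = 0.00604.
Since ε_t ≥ 0.005, the section is tension-controlled.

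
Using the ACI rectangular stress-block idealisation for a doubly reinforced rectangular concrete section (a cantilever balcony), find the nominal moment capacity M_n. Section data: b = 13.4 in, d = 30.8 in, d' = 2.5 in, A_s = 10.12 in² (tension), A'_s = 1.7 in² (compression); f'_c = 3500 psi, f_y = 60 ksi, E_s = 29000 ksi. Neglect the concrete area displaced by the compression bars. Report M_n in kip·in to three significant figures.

Assume both steels yield.
a = (A_s − A'_s) f_y/(0.85 f'_c b) = (10.12 − 1.7) × 60/(0.85 × 3.5 × 13.4) = 12.673 in.
c = a/β₁ = 12.673/0.85 = 14.909 in; ε'_s = 0.003(c − d')/c = 0.0025 ≥ ε_y = 0.0021, so the compression steel yields.
M_n = (A_s − A'_s) f_y (d − a/2) + A'_s f_y (d − d') = 505.2 × (30.8 − 6.3365) + 102 × (30.8 − 2.5) = 12359.0 + 2886.6 = 15245.6 kip·in.

M_n ≈ 15200 kip·in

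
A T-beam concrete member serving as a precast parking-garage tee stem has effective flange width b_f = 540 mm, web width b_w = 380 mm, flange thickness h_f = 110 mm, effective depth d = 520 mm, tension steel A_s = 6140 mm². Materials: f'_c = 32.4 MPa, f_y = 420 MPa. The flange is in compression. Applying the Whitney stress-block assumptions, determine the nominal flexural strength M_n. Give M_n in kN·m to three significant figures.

Tension: T = A_s f_y = 6140 × 420 = 2578800 N.
Try a within the flange: a = T/(0.85 f'_c b_f) = 2578800/(0.85 × 32.4 × 540) = 173.40 mm.
a = 173.40 > h_f = 110 mm: the block extends into the web. Split into flange-overhang and web parts.
C_f = 0.85 f'_c (b_f − b_w) h_f = 0.85 × 32.4 × (540 − 380) × 110 = 484704 N.
Remaining web compression depth: a_w = (T − C_f)/(0.85 f'_c b_w) = (2578800 − 484704)/(0.85 × 32.4 × 380) = 200.10 mm.
M_n = C_f(d − h_f/2) + (T − C_f)(d − a_w/2) = 484704 × (520 − 55) + 2094096 × (520 − 100.05) = 225.39 + 879.42 = 1104.81 × 10⁶ N·mm.
M_n = 1104.81 kN·m.

M_n ≈ 1100 kN·m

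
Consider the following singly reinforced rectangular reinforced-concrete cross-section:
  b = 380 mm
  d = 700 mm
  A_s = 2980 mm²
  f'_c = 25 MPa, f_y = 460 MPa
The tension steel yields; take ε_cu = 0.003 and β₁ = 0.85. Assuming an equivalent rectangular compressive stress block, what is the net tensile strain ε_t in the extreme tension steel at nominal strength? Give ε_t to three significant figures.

ε_t ≈ 0.00751

a = A_s f_y/(0.85 f'_c b) = 169.76 mm.
β₁ = 0.85, so c = a/β₁ = 169.76/0.85 = 199.72 mm.
From the linear strain diagram with ε_cu = 0.003: ε_t = 0.003 (d − c)/c = 0.003 × (700 − 199.72)/199.72 = 0.00751.
Since ε_t ≥ 0.005, the section is tension-controlled.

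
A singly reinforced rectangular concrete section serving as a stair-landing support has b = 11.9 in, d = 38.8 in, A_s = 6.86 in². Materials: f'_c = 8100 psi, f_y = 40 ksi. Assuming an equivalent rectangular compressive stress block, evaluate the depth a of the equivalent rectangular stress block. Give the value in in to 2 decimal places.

a ≈ 3.35 in

T = A_s f_y = 6.86 × 40 = 274.4 kips.
a = T/(0.85 f'_c b) = 274.4/(0.85 × 8.1 × 11.9) = 3.35 in.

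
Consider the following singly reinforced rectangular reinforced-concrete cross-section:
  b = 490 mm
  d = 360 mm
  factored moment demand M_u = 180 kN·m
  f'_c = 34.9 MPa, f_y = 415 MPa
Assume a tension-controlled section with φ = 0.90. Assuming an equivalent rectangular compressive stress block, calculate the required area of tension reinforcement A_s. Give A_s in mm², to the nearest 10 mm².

M_n = M_u/φ = 180/0.90 = 200 kN·m.
With M_n = 0.85 f'_c a b (d − a/2), solve the quadratic for a:
a = d − √(d² − 2M_n/(0.85 f'_c b)) = 360 − √(360² − 2 × 200×10⁶/(0.85 × 34.9 × 490)) = 40.50 mm.
A_s = 0.85 f'_c a b / f_y = 0.85 × 34.9 × 40.50 × 490 / 415 = 1418.6 mm².

A_s ≈ 1420 mm²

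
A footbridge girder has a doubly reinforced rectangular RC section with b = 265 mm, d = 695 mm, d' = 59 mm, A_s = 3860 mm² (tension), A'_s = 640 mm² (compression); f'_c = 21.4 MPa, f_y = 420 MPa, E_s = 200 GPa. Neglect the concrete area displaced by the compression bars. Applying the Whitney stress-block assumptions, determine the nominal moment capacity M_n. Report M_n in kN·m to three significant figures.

Assume both tension and compression steel yield.
Net tension couple steel: A_s − A'_s = 3220 mm².
a = (A_s − A'_s) f_y / (0.85 f'_c b) = 1352400/(0.85 × 21.4 × 265) = 280.56 mm.
c = a/β₁ = 280.56/0.85 = 330.07 mm; ε'_s = 0.003(c − d')/c = 0.0025 ≥ f_y/E_s = 0.0021, so compression steel does yield.
M_n = (A_s − A'_s) f_y (d − a/2) + A'_s f_y (d − d') = [1352400 × (695 − 140.28) + 268800 × (695 − 59)] × 10⁻⁶ = 750.20 + 170.96 = 921.16 kN·m.

M_n ≈ 921 kN·m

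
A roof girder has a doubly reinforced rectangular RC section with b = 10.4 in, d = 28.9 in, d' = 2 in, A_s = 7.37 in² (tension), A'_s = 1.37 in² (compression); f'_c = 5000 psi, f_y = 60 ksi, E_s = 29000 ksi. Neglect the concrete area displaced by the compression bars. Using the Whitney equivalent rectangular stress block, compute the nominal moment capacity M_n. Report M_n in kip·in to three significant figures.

M_n ≈ 11100 kip·in

Assume both steels yield.
a = (A_s − A'_s) f_y/(0.85 f'_c b) = (7.37 − 1.37) × 60/(0.85 × 5 × 10.4) = 8.145 in.
c = a/β₁ = 8.145/0.8 = 10.181 in; ε'_s = 0.003(c − d')/c = 0.0024 ≥ ε_y = 0.0021, so the compression steel yields.
M_n = (A_s − A'_s) f_y (d − a/2) + A'_s f_y (d − d') = 360 × (28.9 − 4.0725) + 82.2 × (28.9 − 2) = 8937.9 + 2211.2 = 11149.1 kip·in.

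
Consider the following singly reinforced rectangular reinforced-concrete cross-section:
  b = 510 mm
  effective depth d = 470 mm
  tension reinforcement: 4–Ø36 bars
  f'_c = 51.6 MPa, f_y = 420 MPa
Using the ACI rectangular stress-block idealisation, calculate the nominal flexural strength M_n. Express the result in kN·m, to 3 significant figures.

M_n ≈ 738 kN·m

A_s = 4 × 1018 = 4072 mm².
T = A_s f_y = 4072 × 420 = 1710240 N = 1710.24 kN.
From C = T: a = T/(0.85 f'_c b) = 1710240/(0.85 × 51.6 × 510) = 76.46 mm.
M_n = T(d − a/2) = 1710.24 kN × (470 − 38.23) mm = 738.43 kN·m.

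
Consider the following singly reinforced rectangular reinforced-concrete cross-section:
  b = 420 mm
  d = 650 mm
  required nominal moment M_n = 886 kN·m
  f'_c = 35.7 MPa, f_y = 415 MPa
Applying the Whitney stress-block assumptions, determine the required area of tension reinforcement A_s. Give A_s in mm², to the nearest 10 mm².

With M_n = 0.85 f'_c a b (d − a/2), solve the quadratic for a:
a = d − √(d² − 2M_n/(0.85 f'_c b)) = 650 − √(650² − 2 × 886×10⁶/(0.85 × 35.7 × 420)) = 117.59 mm.
A_s = 0.85 f'_c a b / f_y = 0.85 × 35.7 × 117.59 × 420 / 415 = 3611.3 mm².

A_s ≈ 3610 mm²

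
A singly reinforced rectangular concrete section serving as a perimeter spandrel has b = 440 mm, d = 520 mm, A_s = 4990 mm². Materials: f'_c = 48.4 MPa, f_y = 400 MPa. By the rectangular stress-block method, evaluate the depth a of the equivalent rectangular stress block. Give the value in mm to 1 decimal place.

a ≈ 110.3 mm

T = A_s f_y = 4990 × 400 = 1996000 N = 1996 kN.
Setting C = 0.85 f'_c a b equal to T: a = 1996000/(0.85 × 48.4 × 440) = 110.3 mm.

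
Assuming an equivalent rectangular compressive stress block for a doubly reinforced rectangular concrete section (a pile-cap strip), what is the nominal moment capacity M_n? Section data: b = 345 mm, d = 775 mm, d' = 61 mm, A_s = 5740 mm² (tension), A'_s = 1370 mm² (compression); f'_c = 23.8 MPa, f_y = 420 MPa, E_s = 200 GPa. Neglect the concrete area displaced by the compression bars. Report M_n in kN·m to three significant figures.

Assume both tension and compression steel yield.
Net tension couple steel: A_s − A'_s = 4370 mm².
a = (A_s − A'_s) f_y / (0.85 f'_c b) = 1835400/(0.85 × 23.8 × 345) = 262.98 mm.
c = a/β₁ = 262.98/0.85 = 309.39 mm; ε'_s = 0.003(c − d')/c = 0.0024 ≥ f_y/E_s = 0.0021, so compression steel does yield.
M_n = (A_s − A'_s) f_y (d − a/2) + A'_s f_y (d − d') = [1835400 × (775 − 131.49) + 575400 × (775 − 61)] × 10⁻⁶ = 1181.10 + 410.84 = 1591.94 kN·m.

M_n ≈ 1590 kN·m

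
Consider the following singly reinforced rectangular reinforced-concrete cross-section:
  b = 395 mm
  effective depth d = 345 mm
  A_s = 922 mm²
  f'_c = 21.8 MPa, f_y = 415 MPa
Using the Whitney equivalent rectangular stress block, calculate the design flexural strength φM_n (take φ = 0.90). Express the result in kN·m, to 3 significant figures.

T = A_s f_y = 922 × 415 = 382630 N = 382.63 kN.
From C = T: a = T/(0.85 f'_c b) = 382630/(0.85 × 21.8 × 395) = 52.28 mm.
M_n = T(d − a/2) = 382.63 kN × (345 − 26.14) mm = 122.01 kN·m.
φM_n = 0.90 × 122.01 = 109.81 kN·m.

φM_n ≈ 110 kN·m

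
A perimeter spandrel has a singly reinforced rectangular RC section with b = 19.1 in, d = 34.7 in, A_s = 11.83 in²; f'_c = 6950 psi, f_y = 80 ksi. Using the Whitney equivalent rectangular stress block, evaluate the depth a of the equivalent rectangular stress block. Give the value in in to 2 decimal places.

a ≈ 8.39 in

T = A_s f_y = 11.83 × 80 = 946.4 kips.
a = T/(0.85 f'_c b) = 946.4/(0.85 × 6.95 × 19.1) = 8.39 in.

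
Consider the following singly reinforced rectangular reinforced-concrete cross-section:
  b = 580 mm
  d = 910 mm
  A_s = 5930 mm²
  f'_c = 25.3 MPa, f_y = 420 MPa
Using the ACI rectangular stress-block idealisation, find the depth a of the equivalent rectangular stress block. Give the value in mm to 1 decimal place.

a ≈ 199.7 mm

T = A_s f_y = 5930 × 420 = 2490600 N = 2490.6 kN.
Setting C = 0.85 f'_c a b equal to T: a = 2490600/(0.85 × 25.3 × 580) = 199.7 mm.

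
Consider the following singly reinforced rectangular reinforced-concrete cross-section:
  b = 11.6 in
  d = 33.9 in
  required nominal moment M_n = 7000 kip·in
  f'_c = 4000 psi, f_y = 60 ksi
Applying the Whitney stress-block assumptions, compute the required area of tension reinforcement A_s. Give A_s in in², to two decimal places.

From M_n = 0.85 f'_c a b (d − a/2):
a = d − √(d² − 2M_n/(0.85 f'_c b)) = 33.9 − √(33.9² − 2 × 7000/(0.85 × 4 × 11.6)) = 5.718 in.
A_s = 0.85 f'_c a b / f_y = 0.85 × 4 × 5.718 × 11.6 / 60 = 3.759 in².

A_s ≈ 3.76 in²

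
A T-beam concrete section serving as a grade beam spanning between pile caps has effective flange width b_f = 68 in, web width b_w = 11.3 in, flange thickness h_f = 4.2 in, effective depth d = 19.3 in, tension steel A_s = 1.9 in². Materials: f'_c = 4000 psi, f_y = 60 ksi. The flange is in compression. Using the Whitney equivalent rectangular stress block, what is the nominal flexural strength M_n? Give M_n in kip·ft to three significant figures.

Tension: T = A_s f_y = 1.9 × 60 = 114 kips.
Try a within the flange: a = T/(0.85 f'_c b_f) = 114/(0.85 × 4 × 68) = 0.493 in.
Since a = 0.493 ≤ h_f = 4.2 in, the stress block lies entirely in the flange; analyse as a rectangular beam of width b_f.
M_n = T(d − a/2) = 114 × (19.3 − 0.2465) = 2172.1 kip·in.
M_n = 2172.1/12 = 181.01 kip·ft.

M_n ≈ 181 kip·ft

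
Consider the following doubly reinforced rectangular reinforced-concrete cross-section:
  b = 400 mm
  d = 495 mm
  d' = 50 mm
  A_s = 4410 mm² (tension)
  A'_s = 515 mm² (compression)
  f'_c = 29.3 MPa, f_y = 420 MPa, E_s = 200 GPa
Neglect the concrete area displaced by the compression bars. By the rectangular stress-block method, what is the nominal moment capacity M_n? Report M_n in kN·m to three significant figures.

M_n ≈ 772 kN·m

Assume both tension and compression steel yield.
Net tension couple steel: A_s − A'_s = 3895 mm².
a = (A_s − A'_s) f_y / (0.85 f'_c b) = 1635900/(0.85 × 29.3 × 400) = 164.21 mm.
c = a/β₁ = 164.21/0.841 = 195.26 mm; ε'_s = 0.003(c − d')/c = 0.0022 ≥ f_y/E_s = 0.0021, so compression steel does yield.
M_n = (A_s − A'_s) f_y (d − a/2) + A'_s f_y (d − d') = [1635900 × (495 − 82.105) + 216300 × (495 − 50)] × 10⁻⁶ = 675.45 + 96.25 = 771.70 kN·m.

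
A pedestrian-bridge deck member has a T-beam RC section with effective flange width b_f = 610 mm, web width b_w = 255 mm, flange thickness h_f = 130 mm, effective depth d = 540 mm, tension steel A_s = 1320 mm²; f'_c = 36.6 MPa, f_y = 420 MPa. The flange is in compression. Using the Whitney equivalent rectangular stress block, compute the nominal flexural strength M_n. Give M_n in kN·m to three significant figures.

Tension: T = A_s f_y = 1320 × 420 = 554400 N.
Try a within the flange: a = T/(0.85 f'_c b_f) = 554400/(0.85 × 36.6 × 610) = 29.21 mm.
Since a = 29.21 ≤ h_f = 130 mm, the stress block lies entirely in the flange; analyse as a rectangular beam of width b_f.
M_n = T(d − a/2) = 554400 × (540 − 14.605) = 291.28 × 10⁶ N·mm.
M_n = 291.28 kN·m.

M_n ≈ 291 kN·m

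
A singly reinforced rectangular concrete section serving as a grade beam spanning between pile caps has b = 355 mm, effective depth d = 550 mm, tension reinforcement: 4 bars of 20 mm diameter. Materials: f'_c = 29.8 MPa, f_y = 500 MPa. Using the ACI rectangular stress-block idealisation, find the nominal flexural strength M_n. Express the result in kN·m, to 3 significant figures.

A_s = 4 × 314 = 1256 mm².
T = A_s f_y = 1256 × 500 = 628000 N = 628 kN.
From C = T: a = T/(0.85 f'_c b) = 628000/(0.85 × 29.8 × 355) = 69.84 mm.
M_n = T(d − a/2) = 628 kN × (550 − 34.92) mm = 323.47 kN·m.

M_n ≈ 323 kN·m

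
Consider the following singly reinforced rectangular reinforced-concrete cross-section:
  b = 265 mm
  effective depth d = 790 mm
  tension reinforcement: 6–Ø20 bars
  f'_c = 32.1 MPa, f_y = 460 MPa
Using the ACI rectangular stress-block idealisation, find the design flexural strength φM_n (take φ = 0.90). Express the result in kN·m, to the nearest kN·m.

φM_n ≈ 569 kN·m

A_s = 6 × 314 = 1884 mm².
T = A_s f_y = 1884 × 460 = 866640 N = 866.64 kN.
From C = T: a = T/(0.85 f'_c b) = 866640/(0.85 × 32.1 × 265) = 119.86 mm.
M_n = T(d − a/2) = 866.64 kN × (790 − 59.93) mm = 632.71 kN·m.
φM_n = 0.90 × 632.71 = 569.44 kN·m.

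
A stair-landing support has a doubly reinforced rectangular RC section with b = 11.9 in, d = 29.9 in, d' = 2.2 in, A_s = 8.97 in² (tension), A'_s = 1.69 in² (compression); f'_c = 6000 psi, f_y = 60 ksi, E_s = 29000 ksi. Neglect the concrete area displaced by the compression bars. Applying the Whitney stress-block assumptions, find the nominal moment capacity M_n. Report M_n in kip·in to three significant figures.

M_n ≈ 14300 kip·in

Assume both steels yield.
a = (A_s − A'_s) f_y/(0.85 f'_c b) = (8.97 − 1.69) × 60/(0.85 × 6 × 11.9) = 7.197 in.
c = a/β₁ = 7.197/0.75 = 9.596 in; ε'_s = 0.003(c − d')/c = 0.0023 ≥ ε_y = 0.0021, so the compression steel yields.
M_n = (A_s − A'_s) f_y (d − a/2) + A'_s f_y (d − d') = 436.8 × (29.9 − 3.5985) + 101.4 × (29.9 − 2.2) = 11488.5 + 2808.8 = 14297.3 kip·in.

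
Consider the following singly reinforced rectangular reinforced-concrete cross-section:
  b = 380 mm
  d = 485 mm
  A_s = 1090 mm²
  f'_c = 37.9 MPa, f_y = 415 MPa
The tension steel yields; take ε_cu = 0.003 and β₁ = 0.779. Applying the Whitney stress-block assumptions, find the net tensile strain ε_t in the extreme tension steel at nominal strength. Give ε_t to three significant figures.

ε_t ≈ 0.0277

a = A_s f_y/(0.85 f'_c b) = 36.95 mm.
β₁ = 0.779, so c = a/β₁ = 36.95/0.779 = 47.43 mm.
From the linear strain diagram with ε_cu = 0.003: ε_t = 0.003 (d − c)/c = 0.003 × (485 − 47.43)/47.43 = 0.0277.
Since ε_t ≥ 0.005, the section is tension-controlled.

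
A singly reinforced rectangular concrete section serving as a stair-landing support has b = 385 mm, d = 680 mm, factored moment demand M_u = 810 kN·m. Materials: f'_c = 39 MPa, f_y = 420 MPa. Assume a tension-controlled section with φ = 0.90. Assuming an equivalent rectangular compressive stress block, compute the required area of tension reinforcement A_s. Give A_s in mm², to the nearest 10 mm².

M_n = M_u/φ = 810/0.90 = 900 kN·m.
With M_n = 0.85 f'_c a b (d − a/2), solve the quadratic for a:
a = d − √(d² − 2M_n/(0.85 f'_c b)) = 680 − √(680² − 2 × 900×10⁶/(0.85 × 39 × 385)) = 113.11 mm.
A_s = 0.85 f'_c a b / f_y = 0.85 × 39 × 113.11 × 385 / 420 = 3437.1 mm².

A_s ≈ 3440 mm²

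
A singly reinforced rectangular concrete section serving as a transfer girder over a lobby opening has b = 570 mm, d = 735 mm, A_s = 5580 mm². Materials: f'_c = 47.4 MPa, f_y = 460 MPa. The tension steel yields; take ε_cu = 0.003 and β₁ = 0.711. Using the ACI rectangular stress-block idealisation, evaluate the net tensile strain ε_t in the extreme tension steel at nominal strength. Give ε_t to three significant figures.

ε_t ≈ 0.0110

a = A_s f_y/(0.85 f'_c b) = 111.77 mm.
β₁ = 0.711, so c = a/β₁ = 111.77/0.711 = 157.20 mm.
From the linear strain diagram with ε_cu = 0.003: ε_t = 0.003 (d − c)/c = 0.003 × (735 − 157.20)/157.20 = 0.0110.
Since ε_t ≥ 0.005, the section is tension-controlled.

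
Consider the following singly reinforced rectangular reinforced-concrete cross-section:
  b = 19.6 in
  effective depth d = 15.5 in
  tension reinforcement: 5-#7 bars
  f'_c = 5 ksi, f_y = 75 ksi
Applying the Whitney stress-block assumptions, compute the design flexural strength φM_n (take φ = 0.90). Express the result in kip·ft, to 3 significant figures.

φM_n ≈ 239 kip·ft

A_s = 5 × 0.6 = 3 in².
T = A_s f_y = 3 × 75 = 225 kips.
a = T/(0.85 f'_c b) = 225/(0.85 × 5 × 19.6) = 2.701 in.
M_n = T(d − a/2) = 225 × (15.5 − 1.3505) = 3183.6 kip·in = 3183.6/12 = 265.30 kip·ft.
φM_n = 0.90 × 265.30 = 238.77 kip·ft.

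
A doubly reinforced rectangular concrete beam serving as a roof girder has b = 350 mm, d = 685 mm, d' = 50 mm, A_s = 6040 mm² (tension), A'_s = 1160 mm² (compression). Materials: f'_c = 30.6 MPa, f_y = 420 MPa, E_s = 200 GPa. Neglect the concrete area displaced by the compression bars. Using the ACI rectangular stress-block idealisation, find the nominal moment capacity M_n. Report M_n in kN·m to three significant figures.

M_n ≈ 1480 kN·m

Assume both tension and compression steel yield.
Net tension couple steel: A_s − A'_s = 4880 mm².
a = (A_s − A'_s) f_y / (0.85 f'_c b) = 2049600/(0.85 × 30.6 × 350) = 225.14 mm.
c = a/β₁ = 225.14/0.831 = 270.93 mm; ε'_s = 0.003(c − d')/c = 0.0024 ≥ f_y/E_s = 0.0021, so compression steel does yield.
M_n = (A_s − A'_s) f_y (d − a/2) + A'_s f_y (d − d') = [2049600 × (685 − 112.57) + 487200 × (685 − 50)] × 10⁻⁶ = 1173.25 + 309.37 = 1482.62 kN·m.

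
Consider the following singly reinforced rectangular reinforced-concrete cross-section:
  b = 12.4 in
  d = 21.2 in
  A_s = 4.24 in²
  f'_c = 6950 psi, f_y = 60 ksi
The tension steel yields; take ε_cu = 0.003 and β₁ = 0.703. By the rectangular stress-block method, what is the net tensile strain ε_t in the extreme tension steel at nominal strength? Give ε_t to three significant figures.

a = A_s f_y/(0.85 f'_c b) = 3.473 in.
β₁ = 0.703, so c = a/β₁ = 3.473/0.703 = 4.940 in.
From the linear strain diagram with ε_cu = 0.003: ε_t = 0.003 (d − c)/c = 0.003 × (21.2 − 4.940)/4.940 = 0.00987.
Since ε_t ≥ 0.005, the section is tension-controlled.

ε_t ≈ 0.00987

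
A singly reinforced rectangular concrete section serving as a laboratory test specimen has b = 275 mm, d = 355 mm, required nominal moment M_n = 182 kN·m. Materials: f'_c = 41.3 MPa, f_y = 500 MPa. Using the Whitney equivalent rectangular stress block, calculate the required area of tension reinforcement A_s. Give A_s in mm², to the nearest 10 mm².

A_s ≈ 1120 mm²

With M_n = 0.85 f'_c a b (d − a/2), solve the quadratic for a:
a = d − √(d² − 2M_n/(0.85 f'_c b)) = 355 − √(355² − 2 × 182×10⁶/(0.85 × 41.3 × 275)) = 57.81 mm.
A_s = 0.85 f'_c a b / f_y = 0.85 × 41.3 × 57.81 × 275 / 500 = 1116.2 mm².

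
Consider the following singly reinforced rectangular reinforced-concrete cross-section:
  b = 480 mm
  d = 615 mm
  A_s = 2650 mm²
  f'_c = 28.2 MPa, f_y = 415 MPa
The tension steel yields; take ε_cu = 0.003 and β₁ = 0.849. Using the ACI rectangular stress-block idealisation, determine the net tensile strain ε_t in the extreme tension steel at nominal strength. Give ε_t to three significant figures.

a = A_s f_y/(0.85 f'_c b) = 95.58 mm.
β₁ = 0.849, so c = a/β₁ = 95.58/0.849 = 112.58 mm.
From the linear strain diagram with ε_cu = 0.003: ε_t = 0.003 (d − c)/c = 0.003 × (615 − 112.58)/112.58 = 0.0134.
Since ε_t ≥ 0.005, the section is tension-controlled.

ε_t ≈ 0.0134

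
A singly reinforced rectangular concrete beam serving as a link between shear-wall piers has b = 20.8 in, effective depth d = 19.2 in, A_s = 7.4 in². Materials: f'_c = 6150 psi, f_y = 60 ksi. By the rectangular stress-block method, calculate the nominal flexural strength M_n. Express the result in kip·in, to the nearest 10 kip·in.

T = A_s f_y = 7.4 × 60 = 444 kips.
a = T/(0.85 f'_c b) = 444/(0.85 × 6.15 × 20.8) = 4.083 in.
M_n = T(d − a/2) = 444 × (19.2 − 2.0415) = 7618.4 kip·in.

M_n ≈ 7620 kip·in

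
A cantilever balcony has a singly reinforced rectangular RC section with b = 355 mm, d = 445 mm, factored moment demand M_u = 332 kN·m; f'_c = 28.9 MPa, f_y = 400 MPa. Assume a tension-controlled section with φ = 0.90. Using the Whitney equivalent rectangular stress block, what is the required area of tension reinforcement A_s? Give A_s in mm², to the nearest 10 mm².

A_s ≈ 2360 mm²

M_n = M_u/φ = 332/0.90 = 368.889 kN·m.
With M_n = 0.85 f'_c a b (d − a/2), solve the quadratic for a:
a = d − √(d² − 2M_n/(0.85 f'_c b)) = 445 − √(445² − 2 × 368.889×10⁶/(0.85 × 28.9 × 355)) = 108.22 mm.
A_s = 0.85 f'_c a b / f_y = 0.85 × 28.9 × 108.22 × 355 / 400 = 2359.4 mm².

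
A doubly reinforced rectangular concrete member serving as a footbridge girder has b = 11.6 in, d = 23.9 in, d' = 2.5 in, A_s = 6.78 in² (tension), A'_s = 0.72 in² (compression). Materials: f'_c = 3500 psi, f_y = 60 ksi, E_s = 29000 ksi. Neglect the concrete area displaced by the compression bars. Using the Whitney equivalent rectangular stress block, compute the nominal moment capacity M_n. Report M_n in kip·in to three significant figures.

Assume both steels yield.
a = (A_s − A'_s) f_y/(0.85 f'_c b) = (6.78 − 0.72) × 60/(0.85 × 3.5 × 11.6) = 10.536 in.
c = a/β₁ = 10.536/0.85 = 12.395 in; ε'_s = 0.003(c − d')/c = 0.0024 ≥ ε_y = 0.0021, so the compression steel yields.
M_n = (A_s − A'_s) f_y (d − a/2) + A'_s f_y (d − d') = 363.6 × (23.9 − 5.268) + 43.2 × (23.9 − 2.5) = 6774.6 + 924.5 = 7699.1 kip·in.

M_n ≈ 7700 kip·in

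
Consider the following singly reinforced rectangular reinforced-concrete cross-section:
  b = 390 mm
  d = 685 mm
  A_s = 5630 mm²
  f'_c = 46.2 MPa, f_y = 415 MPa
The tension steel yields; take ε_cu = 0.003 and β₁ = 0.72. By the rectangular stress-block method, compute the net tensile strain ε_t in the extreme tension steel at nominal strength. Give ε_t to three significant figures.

a = A_s f_y/(0.85 f'_c b) = 152.56 mm.
β₁ = 0.72, so c = a/β₁ = 152.56/0.72 = 211.89 mm.
From the linear strain diagram with ε_cu = 0.003: ε_t = 0.003 (d − c)/c = 0.003 × (685 − 211.89)/211.89 = 0.00670.
Since ε_t ≥ 0.005, the section is tension-controlled.

ε_t ≈ 0.00670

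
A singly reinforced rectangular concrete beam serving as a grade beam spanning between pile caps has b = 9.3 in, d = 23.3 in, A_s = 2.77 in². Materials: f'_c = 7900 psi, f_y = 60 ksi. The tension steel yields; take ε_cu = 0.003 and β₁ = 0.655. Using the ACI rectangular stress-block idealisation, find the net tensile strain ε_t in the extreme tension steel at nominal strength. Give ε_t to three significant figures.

ε_t ≈ 0.0142

a = A_s f_y/(0.85 f'_c b) = 2.661 in.
β₁ = 0.655, so c = a/β₁ = 2.661/0.655 = 4.063 in.
From the linear strain diagram with ε_cu = 0.003: ε_t = 0.003 (d − c)/c = 0.003 × (23.3 − 4.063)/4.063 = 0.0142.
Since ε_t ≥ 0.005, the section is tension-controlled.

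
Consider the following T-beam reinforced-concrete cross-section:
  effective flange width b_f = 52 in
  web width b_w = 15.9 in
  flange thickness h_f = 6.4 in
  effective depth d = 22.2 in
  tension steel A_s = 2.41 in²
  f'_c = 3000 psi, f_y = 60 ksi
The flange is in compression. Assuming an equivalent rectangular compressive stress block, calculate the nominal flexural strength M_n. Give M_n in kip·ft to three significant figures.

Tension: T = A_s f_y = 2.41 × 60 = 144.6 kips.
Try a within the flange: a = T/(0.85 f'_c b_f) = 144.6/(0.85 × 3 × 52) = 1.090 in.
Since a = 1.090 ≤ h_f = 6.4 in, the stress block lies entirely in the flange; analyse as a rectangular beam of width b_f.
M_n = T(d − a/2) = 144.6 × (22.2 − 0.545) = 3131.3 kip·in.
M_n = 3131.3/12 = 260.94 kip·ft.

M_n ≈ 261 kip·ft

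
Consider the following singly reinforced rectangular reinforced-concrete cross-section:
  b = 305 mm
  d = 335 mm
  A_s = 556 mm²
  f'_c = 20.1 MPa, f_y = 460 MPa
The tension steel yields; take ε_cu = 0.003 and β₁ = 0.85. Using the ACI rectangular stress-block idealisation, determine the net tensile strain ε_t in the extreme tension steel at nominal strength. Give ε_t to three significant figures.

ε_t ≈ 0.0144

a = A_s f_y/(0.85 f'_c b) = 49.08 mm.
β₁ = 0.85, so c = a/β₁ = 49.08/0.85 = 57.74 mm.
From the linear strain diagram with ε_cu = 0.003: ε_t = 0.003 (d − c)/c = 0.003 × (335 − 57.74)/57.74 = 0.0144.
Since ε_t ≥ 0.005, the section is tension-controlled.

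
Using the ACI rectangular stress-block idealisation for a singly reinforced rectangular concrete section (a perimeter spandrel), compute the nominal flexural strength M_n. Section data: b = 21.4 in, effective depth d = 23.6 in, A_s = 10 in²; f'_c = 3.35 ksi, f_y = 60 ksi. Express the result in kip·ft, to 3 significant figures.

M_n ≈ 934 kip·ft

T = A_s f_y = 10 × 60 = 600 kips.
a = T/(0.85 f'_c b) = 600/(0.85 × 3.35 × 21.4) = 9.846 in.
M_n = T(d − a/2) = 600 × (23.6 − 4.923) = 11206.2 kip·in = 11206.2/12 = 933.85 kip·ft.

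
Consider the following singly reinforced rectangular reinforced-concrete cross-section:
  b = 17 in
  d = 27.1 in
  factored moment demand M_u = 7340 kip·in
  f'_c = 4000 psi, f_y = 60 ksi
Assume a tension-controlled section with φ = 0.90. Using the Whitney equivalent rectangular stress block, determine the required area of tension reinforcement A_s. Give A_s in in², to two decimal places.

M_n = M_u/φ = 7340/0.90 = 8155.56 kip·in.
From M_n = 0.85 f'_c a b (d − a/2):
a = d − √(d² − 2M_n/(0.85 f'_c b)) = 27.1 − √(27.1² − 2 × 8155.56/(0.85 × 4 × 17)) = 5.835 in.
A_s = 0.85 f'_c a b / f_y = 0.85 × 4 × 5.835 × 17 / 60 = 5.621 in².

A_s ≈ 5.62 in²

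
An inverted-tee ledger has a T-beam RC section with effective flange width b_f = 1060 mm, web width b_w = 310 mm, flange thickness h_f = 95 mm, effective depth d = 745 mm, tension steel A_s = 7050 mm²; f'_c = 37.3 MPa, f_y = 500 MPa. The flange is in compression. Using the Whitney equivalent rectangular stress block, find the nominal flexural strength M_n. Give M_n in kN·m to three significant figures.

M_n ≈ 2440 kN·m

Tension: T = A_s f_y = 7050 × 500 = 3525000 N.
Try a within the flange: a = T/(0.85 f'_c b_f) = 3525000/(0.85 × 37.3 × 1060) = 104.89 mm.
a = 104.89 > h_f = 95 mm: the block extends into the web. Split into flange-overhang and web parts.
C_f = 0.85 f'_c (b_f − b_w) h_f = 0.85 × 37.3 × (1060 − 310) × 95 = 2258981 N.
Remaining web compression depth: a_w = (T − C_f)/(0.85 f'_c b_w) = (3525000 − 2258981)/(0.85 × 37.3 × 310) = 128.81 mm.
M_n = C_f(d − h_f/2) + (T − C_f)(d − a_w/2) = 2258981 × (745 − 47.5) + 1266019 × (745 − 64.405) = 1575.64 + 861.65 = 2437.29 × 10⁶ N·mm.
M_n = 2437.29 kN·m.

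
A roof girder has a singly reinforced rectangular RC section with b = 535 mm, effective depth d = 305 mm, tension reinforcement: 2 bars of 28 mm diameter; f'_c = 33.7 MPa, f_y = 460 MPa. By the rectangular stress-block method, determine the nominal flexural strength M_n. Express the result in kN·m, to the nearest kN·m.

M_n ≈ 162 kN·m

A_s = 2 × 616 = 1232 mm².
T = A_s f_y = 1232 × 460 = 566720 N = 566.72 kN.
From C = T: a = T/(0.85 f'_c b) = 566720/(0.85 × 33.7 × 535) = 36.98 mm.
M_n = T(d − a/2) = 566.72 kN × (305 − 18.49) mm = 162.37 kN·m.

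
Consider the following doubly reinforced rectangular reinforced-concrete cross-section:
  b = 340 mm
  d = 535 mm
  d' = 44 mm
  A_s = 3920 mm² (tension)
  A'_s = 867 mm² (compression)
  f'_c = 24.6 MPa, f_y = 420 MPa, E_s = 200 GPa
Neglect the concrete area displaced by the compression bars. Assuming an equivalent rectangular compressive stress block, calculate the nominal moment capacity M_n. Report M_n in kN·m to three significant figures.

Assume both tension and compression steel yield.
Net tension couple steel: A_s − A'_s = 3053 mm².
a = (A_s − A'_s) f_y / (0.85 f'_c b) = 1282260/(0.85 × 24.6 × 340) = 180.36 mm.
c = a/β₁ = 180.36/0.85 = 212.19 mm; ε'_s = 0.003(c − d')/c = 0.0024 ≥ f_y/E_s = 0.0021, so compression steel does yield.
M_n = (A_s − A'_s) f_y (d − a/2) + A'_s f_y (d − d') = [1282260 × (535 − 90.18) + 364140 × (535 − 44)] × 10⁻⁶ = 570.37 + 178.79 = 749.16 kN·m.

M_n ≈ 749 kN·m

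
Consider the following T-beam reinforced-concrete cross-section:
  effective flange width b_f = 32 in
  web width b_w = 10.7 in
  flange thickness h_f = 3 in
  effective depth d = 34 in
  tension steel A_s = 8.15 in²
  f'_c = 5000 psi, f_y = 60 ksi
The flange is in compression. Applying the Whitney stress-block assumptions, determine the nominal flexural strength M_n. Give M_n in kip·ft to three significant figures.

Tension: T = A_s f_y = 8.15 × 60 = 489 kips.
Try a within the flange: a = T/(0.85 f'_c b_f) = 489/(0.85 × 5 × 32) = 3.596 in.
a = 3.596 > h_f = 3 in: the block extends into the web. Split into flange-overhang and web parts.
C_f = 0.85 f'_c (b_f − b_w) h_f = 0.85 × 5 × (32 − 10.7) × 3 = 271.6 kips.
Remaining web compression depth: a_w = (T − C_f)/(0.85 f'_c b_w) = (489 − 271.6)/(0.85 × 5 × 10.7) = 4.781 in.
M_n = C_f(d − h_f/2) + (T − C_f)(d − a_w/2) = 271.6 × (34 − 1.5) + 217.4 × (34 − 2.3905) = 8827.0 + 6871.9 = 15698.9 kip·in.
M_n = 15698.9/12 = 1308.24 kip·ft.

M_n ≈ 1310 kip·ft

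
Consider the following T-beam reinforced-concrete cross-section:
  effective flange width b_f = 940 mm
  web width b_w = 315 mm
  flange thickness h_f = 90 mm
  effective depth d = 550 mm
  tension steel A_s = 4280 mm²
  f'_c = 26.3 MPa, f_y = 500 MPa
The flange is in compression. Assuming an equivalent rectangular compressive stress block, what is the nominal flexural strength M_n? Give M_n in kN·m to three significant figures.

Tension: T = A_s f_y = 4280 × 500 = 2140000 N.
Try a within the flange: a = T/(0.85 f'_c b_f) = 2140000/(0.85 × 26.3 × 940) = 101.84 mm.
a = 101.84 > h_f = 90 mm: the block extends into the web. Split into flange-overhang and web parts.
C_f = 0.85 f'_c (b_f − b_w) h_f = 0.85 × 26.3 × (940 − 315) × 90 = 1257469 N.
Remaining web compression depth: a_w = (T − C_f)/(0.85 f'_c b_w) = (2140000 − 1257469)/(0.85 × 26.3 × 315) = 125.33 mm.
M_n = C_f(d − h_f/2) + (T − C_f)(d − a_w/2) = 1257469 × (550 − 45) + 882531 × (550 − 62.665) = 635.02 + 430.09 = 1065.11 × 10⁶ N·mm.
M_n = 1065.11 kN·m.

M_n ≈ 1070 kN·m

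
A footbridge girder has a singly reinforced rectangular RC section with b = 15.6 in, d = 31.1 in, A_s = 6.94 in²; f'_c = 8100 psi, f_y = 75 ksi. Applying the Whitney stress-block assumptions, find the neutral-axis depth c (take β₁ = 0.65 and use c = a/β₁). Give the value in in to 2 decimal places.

T = A_s f_y = 6.94 × 75 = 520.5 kips.
a = T/(0.85 f'_c b) = 520.5/(0.85 × 8.1 × 15.6) = 4.8461 in.
With β₁ = 0.65, c = a/β₁ = 4.8461/0.65 = 7.46 in.

c ≈ 7.46 in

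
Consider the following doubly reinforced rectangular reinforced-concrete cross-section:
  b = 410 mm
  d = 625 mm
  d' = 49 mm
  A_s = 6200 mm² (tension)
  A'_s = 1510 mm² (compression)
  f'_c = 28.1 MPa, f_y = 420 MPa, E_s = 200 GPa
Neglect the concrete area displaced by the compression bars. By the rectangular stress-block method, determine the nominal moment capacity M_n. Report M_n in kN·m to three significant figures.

Assume both tension and compression steel yield.
Net tension couple steel: A_s − A'_s = 4690 mm².
a = (A_s − A'_s) f_y / (0.85 f'_c b) = 1969800/(0.85 × 28.1 × 410) = 201.15 mm.
c = a/β₁ = 201.15/0.849 = 236.93 mm; ε'_s = 0.003(c − d')/c = 0.0024 ≥ f_y/E_s = 0.0021, so compression steel does yield.
M_n = (A_s − A'_s) f_y (d − a/2) + A'_s f_y (d − d') = [1969800 × (625 − 100.575) + 634200 × (625 − 49)] × 10⁻⁶ = 1033.01 + 365.30 = 1398.31 kN·m.

M_n ≈ 1400 kN·m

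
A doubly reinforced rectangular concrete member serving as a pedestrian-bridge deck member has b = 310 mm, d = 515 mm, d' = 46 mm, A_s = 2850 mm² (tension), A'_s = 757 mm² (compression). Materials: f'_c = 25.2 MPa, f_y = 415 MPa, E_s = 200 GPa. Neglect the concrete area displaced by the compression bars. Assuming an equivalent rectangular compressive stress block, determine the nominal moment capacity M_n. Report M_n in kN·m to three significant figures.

M_n ≈ 538 kN·m

Assume both tension and compression steel yield.
Net tension couple steel: A_s − A'_s = 2093 mm².
a = (A_s − A'_s) f_y / (0.85 f'_c b) = 868595/(0.85 × 25.2 × 310) = 130.81 mm.
c = a/β₁ = 130.81/0.85 = 153.89 mm; ε'_s = 0.003(c − d')/c = 0.0021 ≥ f_y/E_s = 0.0021, so compression steel does yield.
M_n = (A_s − A'_s) f_y (d − a/2) + A'_s f_y (d − d') = [868595 × (515 − 65.405) + 314155 × (515 − 46)] × 10⁻⁶ = 390.52 + 147.34 = 537.86 kN·m.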